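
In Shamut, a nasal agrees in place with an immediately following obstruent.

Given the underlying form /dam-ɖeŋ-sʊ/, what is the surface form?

[daɳɖensʊ]

/m/ is a voiced bilabial nasal. The following trigger /ɖ/ is retroflex, so /m/ must become retroflex as well.
A voiced retroflex nasal is [ɳ], so the surface segment is [ɳ].
At the second juncture, /ŋ/ likewise becomes [n] adjacent to /s/.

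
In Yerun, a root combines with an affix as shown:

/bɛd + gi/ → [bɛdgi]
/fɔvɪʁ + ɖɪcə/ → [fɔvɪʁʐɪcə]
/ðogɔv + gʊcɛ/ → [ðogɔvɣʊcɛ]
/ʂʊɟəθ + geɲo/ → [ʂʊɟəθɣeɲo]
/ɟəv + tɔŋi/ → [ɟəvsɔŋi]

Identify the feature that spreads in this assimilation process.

Underlying /ɖ/ is realised as [ʐ] next to /ʁ/; /ʁ/ itself does not change.
/ɖ/ is a stop while /ʁ/ is a fricative; the output [ʐ] is a fricative, matching the trigger — so the feature that spreads is manner.
Checking the remaining alternations: /g/ → [ɣ] after /v/ (stop → fricative, matching a fricative); /g/ → [ɣ] after /θ/ (stop → fricative, matching a fricative); /t/ → [s] after /v/ (stop → fricative, matching a fricative) — only manner changes, and always toward the preceding segment.
No alternation appears in [bɛdgi]: there the adjacent consonants already agree in manner (/g/ and /d/ are both stops), so this form is consistent with the same rule.

manner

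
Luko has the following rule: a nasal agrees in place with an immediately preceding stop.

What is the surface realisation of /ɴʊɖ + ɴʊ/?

[ɴʊɖɳʊ]

The rule targets /ɴ/ (voiced uvular nasal), which sits after the trigger /ɖ/ (retroflex).
A voiced retroflex nasal is [ɳ], so the surface segment is [ɳ].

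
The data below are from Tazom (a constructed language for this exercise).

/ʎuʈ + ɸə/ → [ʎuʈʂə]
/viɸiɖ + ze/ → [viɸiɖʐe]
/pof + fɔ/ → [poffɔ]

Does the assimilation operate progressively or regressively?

progressive

The segment that alternates is /ɸ/, which surfaces as [ʂ] when adjacent to /ʈ/.
The change bilabial → retroflex matches the place of the preceding /ʈ/, identifying this as place assimilation.
Checking the remaining alternation: /z/ → [ʐ] after /ɖ/ (alveolar → retroflex, matching retroflex) — only place changes, and always toward the preceding segment.
No alternation appears in [poffɔ]: there the adjacent consonants already agree in place (/f/ and /f/ are both labiodental), so this form is consistent with the same rule.
The trigger is the preceding segment, so the direction is progressive (perseverative).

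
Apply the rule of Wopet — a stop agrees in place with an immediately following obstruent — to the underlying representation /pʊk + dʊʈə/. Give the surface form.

The rule targets /k/ (voiceless velar stop), which sits before the trigger /d/ (alveolar).
Changing only its place to alveolar gives [t] — the voiceless alveolar stop.

[pʊtdʊʈə]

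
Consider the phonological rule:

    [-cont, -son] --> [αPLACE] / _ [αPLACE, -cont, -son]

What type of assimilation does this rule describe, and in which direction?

regressive place assimilation

The shared variable α links the value of the place features (abbreviated [PLACE]) on the target to the same value on the neighbouring segment, so place is the feature that assimilates.
Since the environment is written after the underscore, the trigger follows the target; the direction is regressive.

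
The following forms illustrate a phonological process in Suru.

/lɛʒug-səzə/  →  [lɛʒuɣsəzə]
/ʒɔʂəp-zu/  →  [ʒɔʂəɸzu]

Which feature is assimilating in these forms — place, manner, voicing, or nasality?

manner

Comparing underlying and surface forms, /g/ → [ɣ] is the alternation; the neighbouring /s/ is constant.
The change stop → fricative matches the manner of the following /s/, identifying this as manner assimilation.
The other alternating form patterns the same way: /p/ → [ɸ] before /z/ (stop → fricative, matching a fricative) — only manner changes, and always toward the following segment.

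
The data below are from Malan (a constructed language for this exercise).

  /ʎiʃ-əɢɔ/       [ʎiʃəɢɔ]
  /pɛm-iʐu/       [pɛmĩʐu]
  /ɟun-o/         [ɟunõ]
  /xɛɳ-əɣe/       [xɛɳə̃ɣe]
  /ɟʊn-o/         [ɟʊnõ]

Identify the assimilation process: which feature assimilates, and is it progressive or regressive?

The vowel /i/ surfaces as nasalised [ĩ] next to the preceding nasal /m/ — it has acquired the [+nasal] feature of its neighbour.
Likewise in the remaining data: /o/ → [õ] after /n/; /ə/ → [ə̃] after /ɳ/ — each time a vowel is nasalised next to a preceding nasal.
No change occurs in [ʎiʃəɢɔ] because the vowel at the boundary is adjacent to an oral consonant, not a nasal (/ə/ next to /ʃ/).
Because the conditioning nasal is to the left of the vowel that changes, the process is progressive (perseverative).

progressive nasality assimilation (vowel nasalisation)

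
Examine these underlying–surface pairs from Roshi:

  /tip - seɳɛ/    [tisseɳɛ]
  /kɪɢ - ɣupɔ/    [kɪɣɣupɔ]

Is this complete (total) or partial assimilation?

total assimilation

Comparing underlying and surface forms, /p/ → [s] is the alternation; the neighbouring /s/ is constant.
The output [s] is identical to the trigger /s/ — every feature (place, manner, voicing) has been copied — so this is total assimilation.
The other form behaves the same way: /ɢ/ → [ɣ] before /ɣ/ — in each case the output is a copy of the following consonant.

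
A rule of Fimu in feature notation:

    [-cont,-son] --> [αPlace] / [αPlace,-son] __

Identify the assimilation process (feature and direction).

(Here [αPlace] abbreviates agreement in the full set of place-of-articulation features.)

progressive place assimilation

The rule copies the place features (abbreviated [Place]) from the environment onto the target, so the assimilating feature is place.
The conditioning segment sits to the left of the focus bar, meaning the trigger precedes the segment that changes — progressive assimilation.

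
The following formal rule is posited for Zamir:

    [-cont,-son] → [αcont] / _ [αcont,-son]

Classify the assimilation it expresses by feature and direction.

regressive manner assimilation

The shared variable α links the value of [cont] on the target to that of the neighbouring obstruent. [cont] distinguishes stops from fricatives — a manner-of-articulation feature — so this is manner assimilation.
The conditioning segment sits to the right of the focus bar, meaning the trigger follows the segment that changes — regressive assimilation.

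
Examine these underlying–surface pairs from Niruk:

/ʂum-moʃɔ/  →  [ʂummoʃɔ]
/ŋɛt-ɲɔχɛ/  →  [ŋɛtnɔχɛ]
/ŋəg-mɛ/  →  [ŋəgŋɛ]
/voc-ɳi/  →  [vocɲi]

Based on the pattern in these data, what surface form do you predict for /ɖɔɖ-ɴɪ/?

The data show progressive place assimilation: /ɲ/ → [n] after /t/; /m/ → [ŋ] after /g/; /ɳ/ → [ɲ] after /c/. In each pair only place changes, matching the preceding consonant, while manner and voice stay constant.
No alternation appears in [ʂummoʃɔ]: there the adjacent consonants already agree in place (/m/ and /m/ are both bilabial), so this form is consistent with the same rule.
The rule targets /ɴ/ (voiced uvular nasal), which sits after the trigger /ɖ/ (retroflex).
The voiced retroflex nasal is [ɳ], so /ɴ/ → [ɳ].

[ɖɔɖɳɪ]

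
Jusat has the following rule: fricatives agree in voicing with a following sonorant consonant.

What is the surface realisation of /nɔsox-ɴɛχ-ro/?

/x/ is a voiceless velar fricative. The following trigger /ɴ/ is voiced, so /x/ must become voiced as well.
Changing only its voicing to voiced gives [ɣ] — the voiced velar fricative.
At the second juncture, /χ/ likewise becomes [ʁ] adjacent to /r/.

[nɔsoɣɴɛʁro]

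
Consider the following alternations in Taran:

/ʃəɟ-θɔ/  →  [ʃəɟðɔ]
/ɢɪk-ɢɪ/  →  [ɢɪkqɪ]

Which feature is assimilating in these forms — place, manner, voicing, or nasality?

voicing

Underlying /θ/ is realised as [ð] next to /ɟ/; /ɟ/ itself does not change.
/θ/ is voiceless while /ɟ/ is voiced; the output [ð] is voiced, matching the trigger — so the feature that spreads is voicing.
Checking the remaining alternation: /ɢ/ → [q] after /k/ (voiced → voiceless, matching voiceless) — only voicing changes, and always toward the preceding segment.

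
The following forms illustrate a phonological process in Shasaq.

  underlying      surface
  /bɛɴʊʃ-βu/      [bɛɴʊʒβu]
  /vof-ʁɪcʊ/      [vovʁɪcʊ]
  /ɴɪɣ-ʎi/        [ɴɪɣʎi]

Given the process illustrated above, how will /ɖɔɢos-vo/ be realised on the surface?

[ɖɔɢozvo]

The data show regressive voicing assimilation: /ʃ/ → [ʒ] before /β/; /f/ → [v] before /ʁ/. In each pair only voicing changes, matching the following consonant, while place and manner stay constant.
Nothing changes in [ɴɪɣʎi]: there the adjacent consonants already agree in voicing (/ɣ/ and /ʎ/ are both voiced), so this form is consistent with the same rule.
/s/ is a voiceless alveolar fricative. The following trigger /v/ is voiced, so /s/ must become voiced as well.
A voiced alveolar fricative is [z], so the surface segment is [z].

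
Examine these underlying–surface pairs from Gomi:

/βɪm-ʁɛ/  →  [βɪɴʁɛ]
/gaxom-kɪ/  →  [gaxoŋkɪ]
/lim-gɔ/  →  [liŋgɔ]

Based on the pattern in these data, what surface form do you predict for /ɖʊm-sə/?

The data show regressive place assimilation: /m/ → [ɴ] before /ʁ/; /m/ → [ŋ] before /k/; /m/ → [ŋ] before /g/. In each pair only place changes, matching the following consonant, while manner and voice stay constant.
The rule targets /m/ (voiced bilabial nasal), which sits before the trigger /s/ (alveolar).
A voiced alveolar nasal is [n], so the surface segment is [n].

[ɖʊnsə]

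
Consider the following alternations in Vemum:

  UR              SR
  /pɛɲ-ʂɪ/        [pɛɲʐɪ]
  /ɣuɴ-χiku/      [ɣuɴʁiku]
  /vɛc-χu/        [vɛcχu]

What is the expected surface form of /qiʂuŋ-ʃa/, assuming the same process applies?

[qiʂuŋʒa]

The data show progressive voicing assimilation: /ʂ/ → [ʐ] after /ɲ/; /χ/ → [ʁ] after /ɴ/. In each pair only voicing changes, matching the preceding consonant, while place and manner stay constant.
No alternation appears in [vɛcχu]: there the adjacent consonants already agree in voicing (/χ/ and /c/ are both voiceless), so this form is consistent with the same rule.
/ʃ/ is a voiceless postalveolar fricative. The preceding trigger /ŋ/ is voiced, so /ʃ/ must become voiced as well.
A voiced postalveolar fricative is [ʒ], so the surface segment is [ʒ].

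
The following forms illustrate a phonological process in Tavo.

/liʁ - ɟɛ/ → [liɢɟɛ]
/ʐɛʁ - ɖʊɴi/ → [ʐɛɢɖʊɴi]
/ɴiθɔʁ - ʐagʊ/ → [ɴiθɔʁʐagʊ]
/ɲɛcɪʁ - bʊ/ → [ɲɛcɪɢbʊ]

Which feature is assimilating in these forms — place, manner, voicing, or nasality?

Underlying /ʁ/ is realised as [ɢ] next to /ɟ/; /ɟ/ itself does not change.
The change fricative → stop matches the manner of the following /ɟ/, identifying this as manner assimilation.
The same holds elsewhere in the data: /ʁ/ → [ɢ] before /ɖ/ (fricative → stop, matching a stop); /ʁ/ → [ɢ] before /b/ (fricative → stop, matching a stop) — only manner changes, and always toward the following segment.
No alternation appears in [ɴiθɔʁʐagʊ]: there the adjacent consonants already agree in manner (/ʁ/ and /ʐ/ are both fricatives), so this form is consistent with the same rule.

manner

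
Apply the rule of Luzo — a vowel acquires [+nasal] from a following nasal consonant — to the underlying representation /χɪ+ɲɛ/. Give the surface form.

[χɪ̃ɲɛ]

/ɪ/ sits next to the nasal /ɲ/ and is therefore nasalised to [ɪ̃].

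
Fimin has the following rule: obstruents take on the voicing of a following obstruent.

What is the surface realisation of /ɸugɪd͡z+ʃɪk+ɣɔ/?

The rule targets /d͡z/ (voiced alveolar affricate), which sits before the trigger /ʃ/ (voiceless).
The voiceless alveolar affricate is [t͡s], so /d͡z/ → [t͡s].
The same rule applies at the second boundary: /k/ → [g] next to /ɣ/.

[ɸugɪt͡sʃɪgɣɔ]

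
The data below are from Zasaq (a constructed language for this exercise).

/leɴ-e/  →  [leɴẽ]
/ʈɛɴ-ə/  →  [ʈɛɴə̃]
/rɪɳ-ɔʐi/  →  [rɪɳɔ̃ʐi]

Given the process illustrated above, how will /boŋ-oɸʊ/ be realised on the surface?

[boŋõɸʊ]

The data show progressive nasality assimilation (vowel nasalisation): /e/ → [ẽ] after /ɴ/; /ə/ → [ə̃] after /ɴ/; /ɔ/ → [ɔ̃] after /ɳ/ — a vowel is nasalised by an immediately preceding nasal consonant.
The vowel /o/ is adjacent to the preceding nasal /ŋ/, so it acquires [+nasal] and surfaces as [õ].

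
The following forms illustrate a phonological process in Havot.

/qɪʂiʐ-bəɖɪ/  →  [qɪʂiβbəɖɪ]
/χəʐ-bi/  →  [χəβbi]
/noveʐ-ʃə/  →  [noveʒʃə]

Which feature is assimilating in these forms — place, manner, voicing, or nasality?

The segment that alternates is /ʐ/, which surfaces as [β] when adjacent to /b/.
The change retroflex → bilabial matches the place of the following /b/, identifying this as place assimilation.
Checking the remaining alternation: /ʐ/ → [ʒ] before /ʃ/ (retroflex → postalveolar, matching postalveolar) — only place changes, and always toward the following segment.

place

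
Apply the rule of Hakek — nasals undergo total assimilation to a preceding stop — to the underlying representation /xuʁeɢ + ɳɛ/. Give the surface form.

/ɳ/ is the segment targeted by the rule; it sits immediately after /ɢ/, so it assimilates completely and surfaces as [ɢ].

[xuʁeɢɢɛ]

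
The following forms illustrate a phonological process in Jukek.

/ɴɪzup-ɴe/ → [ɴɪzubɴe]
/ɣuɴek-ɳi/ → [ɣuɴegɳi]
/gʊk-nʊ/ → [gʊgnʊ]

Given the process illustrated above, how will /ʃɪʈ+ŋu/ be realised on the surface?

[ʃɪɖŋu]

The data show regressive voicing assimilation: /p/ → [b] before /ɴ/; /k/ → [g] before /ɳ/; /k/ → [g] before /n/. In each pair only voicing changes, matching the following consonant, while place and manner stay constant.
/ʈ/ is a voiceless retroflex stop. The following trigger /ŋ/ is voiced, so /ʈ/ must become voiced as well.
The voiced retroflex stop is [ɖ], so /ʈ/ → [ɖ].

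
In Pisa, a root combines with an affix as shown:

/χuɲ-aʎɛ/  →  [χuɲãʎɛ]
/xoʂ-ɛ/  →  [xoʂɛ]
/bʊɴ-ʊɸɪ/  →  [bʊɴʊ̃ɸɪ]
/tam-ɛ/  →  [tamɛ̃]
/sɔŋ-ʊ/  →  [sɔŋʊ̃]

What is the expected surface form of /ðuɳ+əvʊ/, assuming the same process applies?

[ðuɳə̃vʊ]

The data show progressive nasality assimilation (vowel nasalisation): /a/ → [ã] after /ɲ/; /ʊ/ → [ʊ̃] after /ɴ/; /ɛ/ → [ɛ̃] after /m/; /ʊ/ → [ʊ̃] after /ŋ/ — a vowel is nasalised by an immediately preceding nasal consonant.
No change occurs in [xoʂɛ] because the vowel at the boundary is adjacent to an oral consonant, not a nasal (/ɛ/ next to /ʂ/).
The vowel /ə/ is adjacent to the preceding nasal /ɳ/, so it acquires [+nasal] and surfaces as [ə̃].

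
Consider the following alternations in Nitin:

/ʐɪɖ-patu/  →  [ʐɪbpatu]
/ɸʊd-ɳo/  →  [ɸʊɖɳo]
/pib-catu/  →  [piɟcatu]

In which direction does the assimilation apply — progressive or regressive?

Underlying /ɖ/ is realised as [b] next to /p/; /p/ itself does not change.
/ɖ/ is retroflex while /p/ is bilabial; the output [b] is bilabial, matching the trigger — so the feature that spreads is place.
The other alternating forms pattern the same way: /d/ → [ɖ] before /ɳ/ (alveolar → retroflex, matching retroflex); /b/ → [ɟ] before /c/ (bilabial → palatal, matching palatal) — only place changes, and always toward the following segment.
The trigger is the following segment, so the direction is regressive (anticipatory).

regressive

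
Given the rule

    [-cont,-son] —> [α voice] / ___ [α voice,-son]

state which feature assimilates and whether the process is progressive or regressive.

regressive voicing assimilation

The shared variable α links the value of [voice] on the target to the same value on the neighbouring segment, so voicing is the feature that assimilates.
The conditioning segment sits to the right of the focus bar, meaning the trigger follows the segment that changes — regressive assimilation.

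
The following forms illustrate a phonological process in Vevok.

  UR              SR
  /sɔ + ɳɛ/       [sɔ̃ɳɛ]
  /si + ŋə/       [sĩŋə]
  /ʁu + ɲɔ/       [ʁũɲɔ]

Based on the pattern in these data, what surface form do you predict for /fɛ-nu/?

The data show regressive nasality assimilation (vowel nasalisation): /ɔ/ → [ɔ̃] before /ɳ/; /i/ → [ĩ] before /ŋ/; /u/ → [ũ] before /ɲ/ — a vowel is nasalised by an immediately following nasal consonant.
The vowel /ɛ/ is adjacent to the following nasal /n/, so it acquires [+nasal] and surfaces as [ɛ̃].

[fɛ̃nu]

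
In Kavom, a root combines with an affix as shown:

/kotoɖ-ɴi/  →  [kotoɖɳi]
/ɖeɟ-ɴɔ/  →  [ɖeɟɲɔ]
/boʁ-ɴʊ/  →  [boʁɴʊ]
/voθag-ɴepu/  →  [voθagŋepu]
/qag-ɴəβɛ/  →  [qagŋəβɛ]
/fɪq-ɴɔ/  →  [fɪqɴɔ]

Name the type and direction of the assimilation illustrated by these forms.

progressive place assimilation

Underlying /ɴ/ is realised as [ɳ] next to /ɖ/; /ɖ/ itself does not change.
The change uvular → retroflex matches the place of the preceding /ɖ/, identifying this as place assimilation.
Manner and voice are unchanged, so the assimilation is partial, not total.
The same holds elsewhere in the data: /ɴ/ → [ɲ] after /ɟ/ (uvular → palatal, matching palatal); /ɴ/ → [ŋ] after /g/ (uvular → velar, matching velar) — only place changes, and always toward the preceding segment.
No alternation appears in [boʁɴʊ], [fɪqɴɔ]: there the adjacent consonants already agree in place (/ɴ/ and /ʁ/ are both uvular; /ɴ/ and /q/ are both uvular), so these forms are consistent with the same rule.
The trigger is the preceding segment, so the direction is progressive (perseverative).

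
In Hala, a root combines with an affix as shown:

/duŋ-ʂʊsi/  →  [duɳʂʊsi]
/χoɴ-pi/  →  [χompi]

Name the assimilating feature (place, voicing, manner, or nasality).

place

The segment that alternates is /ŋ/, which surfaces as [ɳ] when adjacent to /ʂ/.
The change velar → retroflex matches the place of the following /ʂ/, identifying this as place assimilation.
The other alternating form patterns the same way: /ɴ/ → [m] before /p/ (uvular → bilabial, matching bilabial) — only place changes, and always toward the following segment.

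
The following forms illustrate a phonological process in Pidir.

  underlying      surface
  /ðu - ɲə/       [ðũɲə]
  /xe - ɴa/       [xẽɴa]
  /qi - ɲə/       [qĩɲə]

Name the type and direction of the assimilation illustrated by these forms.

regressive nasality assimilation (vowel nasalisation)

The vowel /u/ surfaces as nasalised [ũ] next to the following nasal /ɲ/ — it has acquired the [+nasal] feature of its neighbour.
The other forms show the same pattern: /e/ → [ẽ] before /ɴ/; /i/ → [ĩ] before /ɲ/ — each time a vowel is nasalised next to a following nasal.
Because the conditioning nasal is to the right of the vowel that changes, the process is regressive (anticipatory).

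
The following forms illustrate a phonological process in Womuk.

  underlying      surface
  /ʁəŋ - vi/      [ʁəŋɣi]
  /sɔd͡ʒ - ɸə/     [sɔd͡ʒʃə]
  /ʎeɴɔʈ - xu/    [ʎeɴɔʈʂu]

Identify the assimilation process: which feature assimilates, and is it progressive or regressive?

Underlying /v/ is realised as [ɣ] next to /ŋ/; /ŋ/ itself does not change.
The change labiodental → velar matches the place of the preceding /ŋ/, identifying this as place assimilation.
Manner and voice are unchanged, so the assimilation is partial, not total.
The other alternating forms pattern the same way: /ɸ/ → [ʃ] after /d͡ʒ/ (bilabial → postalveolar, matching postalveolar); /x/ → [ʂ] after /ʈ/ (velar → retroflex, matching retroflex) — only place changes, and always toward the preceding segment.
The trigger is the preceding segment, so the direction is progressive (perseverative).

progressive place assimilation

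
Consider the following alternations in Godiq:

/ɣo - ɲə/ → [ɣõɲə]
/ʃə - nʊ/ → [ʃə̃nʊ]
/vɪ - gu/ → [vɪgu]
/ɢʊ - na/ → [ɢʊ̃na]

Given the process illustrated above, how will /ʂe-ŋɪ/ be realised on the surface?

The data show regressive nasality assimilation (vowel nasalisation): /o/ → [õ] before /ɲ/; /ə/ → [ə̃] before /n/; /ʊ/ → [ʊ̃] before /n/ — a vowel is nasalised by an immediately following nasal consonant.
No change occurs in [vɪgu] because the vowel at the boundary is adjacent to an oral consonant, not a nasal (/ɪ/ next to /g/).
/e/ sits next to the nasal /ŋ/ and is therefore nasalised to [ẽ].

[ʂẽŋɪ]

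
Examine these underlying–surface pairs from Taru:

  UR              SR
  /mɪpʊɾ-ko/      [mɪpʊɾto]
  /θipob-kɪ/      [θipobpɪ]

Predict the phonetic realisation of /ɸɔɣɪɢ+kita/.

The data show progressive place assimilation: /k/ → [t] after /ɾ/; /k/ → [p] after /b/. In each pair only place changes, matching the preceding consonant, while manner and voice stay constant.
The rule targets /k/ (voiceless velar stop), which sits after the trigger /ɢ/ (uvular).
A voiceless uvular stop is [q], so the surface segment is [q].

[ɸɔɣɪɢqita]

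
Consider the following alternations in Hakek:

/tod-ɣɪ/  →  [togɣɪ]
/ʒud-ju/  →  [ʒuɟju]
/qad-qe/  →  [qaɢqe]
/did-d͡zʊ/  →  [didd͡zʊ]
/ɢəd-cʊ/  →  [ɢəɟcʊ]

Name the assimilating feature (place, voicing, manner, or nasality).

place

Underlying /d/ is realised as [g] next to /ɣ/; /ɣ/ itself does not change.
/d/ is alveolar while /ɣ/ is velar; the output [g] is velar, matching the trigger — so the feature that spreads is place.
Checking the remaining alternations: /d/ → [ɟ] before /j/ (alveolar → palatal, matching palatal); /d/ → [ɢ] before /q/ (alveolar → uvular, matching uvular); /d/ → [ɟ] before /c/ (alveolar → palatal, matching palatal) — only place changes, and always toward the following segment.
No alternation appears in [didd͡zʊ]: there the adjacent consonants already agree in place (/d/ and /d͡z/ are both alveolar), so this form is consistent with the same rule.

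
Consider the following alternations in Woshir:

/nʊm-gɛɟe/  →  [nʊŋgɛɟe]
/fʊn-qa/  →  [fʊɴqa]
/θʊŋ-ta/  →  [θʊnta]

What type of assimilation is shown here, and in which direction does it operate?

regressive place assimilation

Underlying /m/ is realised as [ŋ] next to /g/; /g/ itself does not change.
/m/ is bilabial while /g/ is velar; the output [ŋ] is velar, matching the trigger — so the feature that spreads is place.
Manner and voice are unchanged, so the assimilation is partial, not total.
Checking the remaining alternations: /n/ → [ɴ] before /q/ (alveolar → uvular, matching uvular); /ŋ/ → [n] before /t/ (velar → alveolar, matching alveolar) — only place changes, and always toward the following segment.
The trigger is the following segment, so the direction is regressive (anticipatory).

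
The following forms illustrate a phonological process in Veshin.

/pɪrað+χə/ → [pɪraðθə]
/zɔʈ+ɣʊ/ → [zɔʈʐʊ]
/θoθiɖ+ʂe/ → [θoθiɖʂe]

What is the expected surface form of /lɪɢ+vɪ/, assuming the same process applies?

The data show progressive place assimilation: /χ/ → [θ] after /ð/; /ɣ/ → [ʐ] after /ʈ/. In each pair only place changes, matching the preceding consonant, while manner and voice stay constant.
Nothing changes in [θoθiɖʂe]: there the adjacent consonants already agree in place (/ʂ/ and /ɖ/ are both retroflex), so this form is consistent with the same rule.
The rule targets /v/ (voiced labiodental fricative), which sits after the trigger /ɢ/ (uvular).
The voiced uvular fricative is [ʁ], so /v/ → [ʁ].

[lɪɢʁɪ]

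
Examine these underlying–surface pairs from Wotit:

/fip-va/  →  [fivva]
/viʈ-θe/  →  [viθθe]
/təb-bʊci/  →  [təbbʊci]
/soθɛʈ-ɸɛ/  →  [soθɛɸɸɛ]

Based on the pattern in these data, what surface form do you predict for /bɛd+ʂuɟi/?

[bɛʂʂuɟi]

The data show regressive total assimilation (/p/ → [v] before /v/; /ʈ/ → [θ] before /θ/; /ʈ/ → [ɸ] before /ɸ/): in every case the target segment becomes identical to its following neighbour, copying more than a single feature.
In [təbbʊci] the two consonants at the boundary are already identical (/b/ + /b/), so the rule applies vacuously and nothing changes.
/d/ is the segment targeted by the rule; it sits immediately before /ʂ/, so it assimilates completely and surfaces as [ʂ].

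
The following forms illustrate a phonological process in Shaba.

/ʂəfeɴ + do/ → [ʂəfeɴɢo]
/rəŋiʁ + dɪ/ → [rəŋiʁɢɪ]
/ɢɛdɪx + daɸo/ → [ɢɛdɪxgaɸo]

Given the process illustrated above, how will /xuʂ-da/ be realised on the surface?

The data show progressive place assimilation: /d/ → [ɢ] after /ɴ/; /d/ → [ɢ] after /ʁ/; /d/ → [g] after /x/. In each pair only place changes, matching the preceding consonant, while manner and voice stay constant.
The rule targets /d/ (voiced alveolar stop), which sits after the trigger /ʂ/ (retroflex).
The voiced retroflex stop is [ɖ], so /d/ → [ɖ].

[xuʂɖa]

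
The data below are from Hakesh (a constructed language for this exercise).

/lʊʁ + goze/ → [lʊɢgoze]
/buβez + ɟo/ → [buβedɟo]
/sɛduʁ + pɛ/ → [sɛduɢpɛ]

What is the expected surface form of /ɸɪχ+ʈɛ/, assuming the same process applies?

The data show regressive manner assimilation: /ʁ/ → [ɢ] before /g/; /z/ → [d] before /ɟ/; /ʁ/ → [ɢ] before /p/. In each pair only manner changes, matching the following consonant, while place and voice stay constant.
/χ/ is a voiceless uvular fricative. The following trigger /ʈ/ is a stop, so /χ/ must become a stop as well.
The voiceless uvular stop is [q], so /χ/ → [q].

[ɸɪqʈɛ]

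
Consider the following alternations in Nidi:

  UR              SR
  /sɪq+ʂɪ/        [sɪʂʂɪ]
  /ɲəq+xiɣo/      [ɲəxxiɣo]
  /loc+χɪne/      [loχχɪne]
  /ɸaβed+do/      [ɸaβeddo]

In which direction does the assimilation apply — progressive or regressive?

regressive

Underlying /q/ is realised as [ʂ] next to /ʂ/; /ʂ/ itself does not change.
The output [ʂ] is identical to the trigger /ʂ/ — every feature (place, manner, voicing) has been copied — so this is total assimilation.
The remaining alternations confirm this: /q/ → [x] before /x/; /c/ → [χ] before /χ/ — in each case the output is a copy of the following consonant.
In [ɸaβeddo] the two consonants at the boundary are already identical (/d/ + /d/), so the rule applies vacuously and nothing changes.
Since the segment that changes precedes the conditioning segment, the assimilation is regressive.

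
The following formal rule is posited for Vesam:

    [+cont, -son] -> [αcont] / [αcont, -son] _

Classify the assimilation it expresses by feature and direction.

The rule copies [cont] (continuancy) from the environment onto the target fricatives; since [±cont] encodes the stop/fricative manner contrast, the assimilating dimension is manner.
The conditioning segment sits to the left of the focus bar, meaning the trigger precedes the segment that changes — progressive assimilation.

progressive manner assimilation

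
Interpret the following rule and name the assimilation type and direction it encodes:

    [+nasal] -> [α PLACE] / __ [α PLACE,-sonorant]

regressive place assimilation

The rule copies the place features (abbreviated [PLACE]) from the environment onto the target, so the assimilating feature is place.
The conditioning segment sits to the right of the focus bar, meaning the trigger follows the segment that changes — regressive assimilation.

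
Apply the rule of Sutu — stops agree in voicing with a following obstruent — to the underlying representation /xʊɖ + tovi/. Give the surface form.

The rule targets /ɖ/ (voiced retroflex stop), which sits before the trigger /t/ (voiceless).
Changing only its voicing to voiceless gives [ʈ] — the voiceless retroflex stop.

[xʊʈtovi]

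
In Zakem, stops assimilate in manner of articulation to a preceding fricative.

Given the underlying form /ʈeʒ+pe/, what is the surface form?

[ʈeʒɸe]

/p/ is a voiceless bilabial stop. The preceding trigger /ʒ/ is a fricative, so /p/ must become a fricative as well.
The voiceless bilabial fricative is [ɸ], so /p/ → [ɸ].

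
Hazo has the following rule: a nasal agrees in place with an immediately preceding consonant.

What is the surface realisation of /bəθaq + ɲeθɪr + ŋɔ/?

[bəθaqɴeθɪrnɔ]

The rule targets /ɲ/ (voiced palatal nasal), which sits after the trigger /q/ (uvular).
Changing only its place to uvular gives [ɴ] — the voiced uvular nasal.
At the second juncture, /ŋ/ likewise becomes [n] adjacent to /r/.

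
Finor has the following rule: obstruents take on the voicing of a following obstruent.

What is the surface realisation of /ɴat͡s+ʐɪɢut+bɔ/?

[ɴad͡zʐɪɢudbɔ]

/t͡s/ is a voiceless alveolar affricate. The following trigger /ʐ/ is voiced, so /t͡s/ must become voiced as well.
Changing only its voicing to voiced gives [d͡z] — the voiced alveolar affricate.
The same rule applies at the second boundary: /t/ → [d] next to /b/.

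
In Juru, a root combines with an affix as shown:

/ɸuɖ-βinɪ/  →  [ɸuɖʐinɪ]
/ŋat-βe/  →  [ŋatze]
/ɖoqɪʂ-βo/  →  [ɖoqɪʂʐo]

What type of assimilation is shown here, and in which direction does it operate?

progressive place assimilation

The segment that alternates is /β/, which surfaces as [ʐ] when adjacent to /ɖ/.
The change bilabial → retroflex matches the place of the preceding /ɖ/, identifying this as place assimilation.
Manner and voice are unchanged, so the assimilation is partial, not total.
The same holds elsewhere in the data: /β/ → [z] after /t/ (bilabial → alveolar, matching alveolar); /β/ → [ʐ] after /ʂ/ (bilabial → retroflex, matching retroflex) — only place changes, and always toward the preceding segment.
The trigger is the preceding segment, so the direction is progressive (perseverative).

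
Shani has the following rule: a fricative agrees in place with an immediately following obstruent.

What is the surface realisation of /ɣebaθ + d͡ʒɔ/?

The rule targets /θ/ (voiceless dental fricative), which sits before the trigger /d͡ʒ/ (postalveolar).
Changing only its place to postalveolar gives [ʃ] — the voiceless postalveolar fricative.

[ɣebaʃd͡ʒɔ]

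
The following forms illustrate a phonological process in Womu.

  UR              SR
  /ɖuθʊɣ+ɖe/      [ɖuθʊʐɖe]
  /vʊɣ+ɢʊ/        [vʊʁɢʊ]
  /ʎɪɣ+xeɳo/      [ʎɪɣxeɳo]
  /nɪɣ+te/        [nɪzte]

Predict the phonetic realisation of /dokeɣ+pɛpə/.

[dokeβpɛpə]

The data show regressive place assimilation: /ɣ/ → [ʐ] before /ɖ/; /ɣ/ → [ʁ] before /ɢ/; /ɣ/ → [z] before /t/. In each pair only place changes, matching the following consonant, while manner and voice stay constant.
Nothing changes in [ʎɪɣxeɳo]: there the adjacent consonants already agree in place (/ɣ/ and /x/ are both velar), so this form is consistent with the same rule.
The rule targets /ɣ/ (voiced velar fricative), which sits before the trigger /p/ (bilabial).
A voiced bilabial fricative is [β], so the surface segment is [β].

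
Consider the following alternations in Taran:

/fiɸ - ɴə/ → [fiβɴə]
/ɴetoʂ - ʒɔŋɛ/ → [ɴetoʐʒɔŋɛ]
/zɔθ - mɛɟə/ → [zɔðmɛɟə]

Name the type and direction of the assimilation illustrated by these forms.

regressive voicing assimilation

Underlying /ɸ/ is realised as [β] next to /ɴ/; /ɴ/ itself does not change.
/ɸ/ is voiceless while /ɴ/ is voiced; the output [β] is voiced, matching the trigger — so the feature that spreads is voicing.
Place and manner are unchanged, so the assimilation is partial, not total.
The same holds elsewhere in the data: /ʂ/ → [ʐ] before /ʒ/ (voiceless → voiced, matching voiced); /θ/ → [ð] before /m/ (voiceless → voiced, matching voiced) — only voicing changes, and always toward the following segment.
Since the segment that changes precedes the conditioning segment, the assimilation is regressive.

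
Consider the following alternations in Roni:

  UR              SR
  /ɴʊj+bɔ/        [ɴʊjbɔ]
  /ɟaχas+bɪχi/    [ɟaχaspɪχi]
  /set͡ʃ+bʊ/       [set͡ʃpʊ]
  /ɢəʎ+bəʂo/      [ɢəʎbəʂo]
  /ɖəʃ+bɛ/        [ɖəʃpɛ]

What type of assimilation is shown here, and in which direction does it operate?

progressive voicing assimilation

Comparing underlying and surface forms, /b/ → [p] is the alternation; the neighbouring /s/ is constant.
/b/ is voiced while /s/ is voiceless; the output [p] is voiceless, matching the trigger — so the feature that spreads is voicing.
Place and manner are unchanged, so the assimilation is partial, not total.
Checking the remaining alternations: /b/ → [p] after /t͡ʃ/ (voiced → voiceless, matching voiceless); /b/ → [p] after /ʃ/ (voiced → voiceless, matching voiceless) — only voicing changes, and always toward the preceding segment.
No alternation appears in [ɴʊjbɔ], [ɢəʎbəʂo]: there the adjacent consonants already agree in voicing (/b/ and /j/ are both voiced; /b/ and /ʎ/ are both voiced), so these forms are consistent with the same rule.
The trigger is the preceding segment, so the direction is progressive (perseverative).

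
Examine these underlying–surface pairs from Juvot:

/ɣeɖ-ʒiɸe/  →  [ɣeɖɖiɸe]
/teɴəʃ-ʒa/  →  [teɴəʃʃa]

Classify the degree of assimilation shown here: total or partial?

Underlying /ʒ/ is realised as [ɖ] next to /ɖ/; /ɖ/ itself does not change.
The output [ɖ] is identical to the trigger /ɖ/ — every feature (place, manner, voicing) has been copied — so this is total assimilation.
The other form behaves the same way: /ʒ/ → [ʃ] after /ʃ/ — in each case the output is a copy of the preceding consonant.

total assimilation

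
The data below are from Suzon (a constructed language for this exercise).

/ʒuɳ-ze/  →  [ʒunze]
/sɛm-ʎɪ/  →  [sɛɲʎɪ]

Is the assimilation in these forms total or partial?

partial assimilation

The segment that alternates is /ɳ/, which surfaces as [n] when adjacent to /z/.
The change retroflex → alveolar matches the place of the following /z/, identifying this as place assimilation.
Manner and voice are unchanged, so the assimilation is partial, not total.
Checking the remaining alternation: /m/ → [ɲ] before /ʎ/ (bilabial → palatal, matching palatal) — only place changes, and always toward the following segment.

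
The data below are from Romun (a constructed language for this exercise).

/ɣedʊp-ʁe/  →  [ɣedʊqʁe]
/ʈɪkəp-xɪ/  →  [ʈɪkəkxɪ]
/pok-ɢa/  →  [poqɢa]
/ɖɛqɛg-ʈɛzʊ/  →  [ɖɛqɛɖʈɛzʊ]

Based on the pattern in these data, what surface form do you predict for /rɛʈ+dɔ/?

The data show regressive place assimilation: /p/ → [q] before /ʁ/; /p/ → [k] before /x/; /k/ → [q] before /ɢ/; /g/ → [ɖ] before /ʈ/. In each pair only place changes, matching the following consonant, while manner and voice stay constant.
The rule targets /ʈ/ (voiceless retroflex stop), which sits before the trigger /d/ (alveolar).
Changing only its place to alveolar gives [t] — the voiceless alveolar stop.

[rɛtdɔ]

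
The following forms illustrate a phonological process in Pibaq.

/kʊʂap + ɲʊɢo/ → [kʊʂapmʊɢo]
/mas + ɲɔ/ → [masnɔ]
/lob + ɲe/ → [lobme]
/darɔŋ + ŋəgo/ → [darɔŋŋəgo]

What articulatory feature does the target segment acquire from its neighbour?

place

Underlying /ɲ/ is realised as [m] next to /p/; /p/ itself does not change.
The change palatal → bilabial matches the place of the preceding /p/, identifying this as place assimilation.
The same holds elsewhere in the data: /ɲ/ → [n] after /s/ (palatal → alveolar, matching alveolar); /ɲ/ → [m] after /b/ (palatal → bilabial, matching bilabial) — only place changes, and always toward the preceding segment.
No alternation appears in [darɔŋŋəgo]: there the adjacent consonants already agree in place (/ŋ/ and /ŋ/ are both velar), so this form is consistent with the same rule.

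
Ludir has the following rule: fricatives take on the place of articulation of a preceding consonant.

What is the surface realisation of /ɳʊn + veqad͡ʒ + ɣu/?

[ɳʊnzeqad͡ʒʒu]

/v/ is a voiced labiodental fricative. The preceding trigger /n/ is alveolar, so /v/ must become alveolar as well.
The voiced alveolar fricative is [z], so /v/ → [z].
At the second juncture, /ɣ/ likewise becomes [ʒ] adjacent to /d͡ʒ/.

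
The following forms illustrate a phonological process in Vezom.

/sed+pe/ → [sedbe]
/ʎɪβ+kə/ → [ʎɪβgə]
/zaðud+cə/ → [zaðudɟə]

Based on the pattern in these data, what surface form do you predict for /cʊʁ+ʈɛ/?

The data show progressive voicing assimilation: /p/ → [b] after /d/; /k/ → [g] after /β/; /c/ → [ɟ] after /d/. In each pair only voicing changes, matching the preceding consonant, while place and manner stay constant.
The rule targets /ʈ/ (voiceless retroflex stop), which sits after the trigger /ʁ/ (voiced).
The voiced retroflex stop is [ɖ], so /ʈ/ → [ɖ].

[cʊʁɖɛ]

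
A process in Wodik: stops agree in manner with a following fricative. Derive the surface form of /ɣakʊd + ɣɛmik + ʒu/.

[ɣakʊzɣɛmixʒu]

The rule targets /d/ (voiced alveolar stop), which sits before the trigger /ɣ/ (fricative).
A voiced alveolar fricative is [z], so the surface segment is [z].
The same rule applies at the second boundary: /k/ → [x] next to /ʒ/.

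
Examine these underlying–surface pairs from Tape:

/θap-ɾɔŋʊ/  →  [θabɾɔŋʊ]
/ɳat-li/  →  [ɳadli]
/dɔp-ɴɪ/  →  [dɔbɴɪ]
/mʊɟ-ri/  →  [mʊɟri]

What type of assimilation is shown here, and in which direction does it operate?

regressive voicing assimilation

The segment that alternates is /p/, which surfaces as [b] when adjacent to /ɾ/.
The change voiceless → voiced matches the voicing of the following /ɾ/, identifying this as voicing assimilation.
Place and manner are unchanged, so the assimilation is partial, not total.
Checking the remaining alternations: /t/ → [d] before /l/ (voiceless → voiced, matching voiced); /p/ → [b] before /ɴ/ (voiceless → voiced, matching voiced) — only voicing changes, and always toward the following segment.
No alternation appears in [mʊɟri]: there the adjacent consonants already agree in voicing (/ɟ/ and /r/ are both voiced), so this form is consistent with the same rule.
Since the segment that changes precedes the conditioning segment, the assimilation is regressive.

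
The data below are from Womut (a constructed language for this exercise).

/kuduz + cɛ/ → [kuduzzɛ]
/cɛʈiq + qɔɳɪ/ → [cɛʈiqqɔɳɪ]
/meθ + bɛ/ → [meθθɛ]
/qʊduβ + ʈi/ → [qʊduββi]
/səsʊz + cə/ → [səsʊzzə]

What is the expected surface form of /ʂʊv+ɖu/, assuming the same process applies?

The data show progressive total assimilation (/c/ → [z] after /z/; /b/ → [θ] after /θ/; /ʈ/ → [β] after /β/): in every case the target segment becomes identical to its preceding neighbour, copying more than a single feature.
In [cɛʈiqqɔɳɪ] the two consonants at the boundary are already identical (/q/ + /q/), so the rule applies vacuously and nothing changes.
/ɖ/ is the segment targeted by the rule; it sits immediately after /v/, so it assimilates completely and surfaces as [v].

[ʂʊvvu]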